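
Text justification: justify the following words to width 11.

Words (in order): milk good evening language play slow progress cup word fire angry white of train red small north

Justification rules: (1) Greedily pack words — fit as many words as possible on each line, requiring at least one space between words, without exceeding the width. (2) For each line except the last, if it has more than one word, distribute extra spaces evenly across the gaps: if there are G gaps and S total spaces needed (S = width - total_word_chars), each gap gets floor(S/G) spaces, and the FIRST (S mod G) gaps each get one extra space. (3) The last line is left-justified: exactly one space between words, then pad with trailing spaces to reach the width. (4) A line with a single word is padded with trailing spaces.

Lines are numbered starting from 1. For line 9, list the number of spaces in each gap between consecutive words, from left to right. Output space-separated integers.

Line 1: ['milk', 'good'] (min_width=9, slack=2)
Line 2: ['evening'] (min_width=7, slack=4)
Line 3: ['language'] (min_width=8, slack=3)
Line 4: ['play', 'slow'] (min_width=9, slack=2)
Line 5: ['progress'] (min_width=8, slack=3)
Line 6: ['cup', 'word'] (min_width=8, slack=3)
Line 7: ['fire', 'angry'] (min_width=10, slack=1)
Line 8: ['white', 'of'] (min_width=8, slack=3)
Line 9: ['train', 'red'] (min_width=9, slack=2)
Line 10: ['small', 'north'] (min_width=11, slack=0)

Answer: 3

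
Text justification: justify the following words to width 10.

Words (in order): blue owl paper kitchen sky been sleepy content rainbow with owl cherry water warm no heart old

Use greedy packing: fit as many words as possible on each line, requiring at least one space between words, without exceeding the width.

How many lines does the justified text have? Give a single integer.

Answer: 12

Derivation:
Line 1: ['blue', 'owl'] (min_width=8, slack=2)
Line 2: ['paper'] (min_width=5, slack=5)
Line 3: ['kitchen'] (min_width=7, slack=3)
Line 4: ['sky', 'been'] (min_width=8, slack=2)
Line 5: ['sleepy'] (min_width=6, slack=4)
Line 6: ['content'] (min_width=7, slack=3)
Line 7: ['rainbow'] (min_width=7, slack=3)
Line 8: ['with', 'owl'] (min_width=8, slack=2)
Line 9: ['cherry'] (min_width=6, slack=4)
Line 10: ['water', 'warm'] (min_width=10, slack=0)
Line 11: ['no', 'heart'] (min_width=8, slack=2)
Line 12: ['old'] (min_width=3, slack=7)
Total lines: 12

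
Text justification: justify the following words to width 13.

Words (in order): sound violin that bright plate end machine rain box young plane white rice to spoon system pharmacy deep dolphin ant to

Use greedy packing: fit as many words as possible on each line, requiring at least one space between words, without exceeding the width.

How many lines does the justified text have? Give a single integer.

Answer: 11

Derivation:
Line 1: ['sound', 'violin'] (min_width=12, slack=1)
Line 2: ['that', 'bright'] (min_width=11, slack=2)
Line 3: ['plate', 'end'] (min_width=9, slack=4)
Line 4: ['machine', 'rain'] (min_width=12, slack=1)
Line 5: ['box', 'young'] (min_width=9, slack=4)
Line 6: ['plane', 'white'] (min_width=11, slack=2)
Line 7: ['rice', 'to', 'spoon'] (min_width=13, slack=0)
Line 8: ['system'] (min_width=6, slack=7)
Line 9: ['pharmacy', 'deep'] (min_width=13, slack=0)
Line 10: ['dolphin', 'ant'] (min_width=11, slack=2)
Line 11: ['to'] (min_width=2, slack=11)
Total lines: 11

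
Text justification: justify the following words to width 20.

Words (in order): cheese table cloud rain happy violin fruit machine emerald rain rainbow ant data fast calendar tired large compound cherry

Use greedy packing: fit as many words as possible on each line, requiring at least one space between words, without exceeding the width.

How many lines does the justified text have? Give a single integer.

Answer: 7

Derivation:
Line 1: ['cheese', 'table', 'cloud'] (min_width=18, slack=2)
Line 2: ['rain', 'happy', 'violin'] (min_width=17, slack=3)
Line 3: ['fruit', 'machine'] (min_width=13, slack=7)
Line 4: ['emerald', 'rain', 'rainbow'] (min_width=20, slack=0)
Line 5: ['ant', 'data', 'fast'] (min_width=13, slack=7)
Line 6: ['calendar', 'tired', 'large'] (min_width=20, slack=0)
Line 7: ['compound', 'cherry'] (min_width=15, slack=5)
Total lines: 7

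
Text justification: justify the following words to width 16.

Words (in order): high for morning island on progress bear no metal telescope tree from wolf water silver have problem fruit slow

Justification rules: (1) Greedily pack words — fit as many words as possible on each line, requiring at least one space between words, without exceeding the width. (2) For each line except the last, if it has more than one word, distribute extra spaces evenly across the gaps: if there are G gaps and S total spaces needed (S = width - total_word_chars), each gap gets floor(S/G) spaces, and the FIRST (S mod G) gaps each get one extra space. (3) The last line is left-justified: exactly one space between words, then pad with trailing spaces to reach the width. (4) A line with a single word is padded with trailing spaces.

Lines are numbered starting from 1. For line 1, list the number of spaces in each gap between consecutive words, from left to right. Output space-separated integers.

Answer: 1 1

Derivation:
Line 1: ['high', 'for', 'morning'] (min_width=16, slack=0)
Line 2: ['island', 'on'] (min_width=9, slack=7)
Line 3: ['progress', 'bear', 'no'] (min_width=16, slack=0)
Line 4: ['metal', 'telescope'] (min_width=15, slack=1)
Line 5: ['tree', 'from', 'wolf'] (min_width=14, slack=2)
Line 6: ['water', 'silver'] (min_width=12, slack=4)
Line 7: ['have', 'problem'] (min_width=12, slack=4)
Line 8: ['fruit', 'slow'] (min_width=10, slack=6)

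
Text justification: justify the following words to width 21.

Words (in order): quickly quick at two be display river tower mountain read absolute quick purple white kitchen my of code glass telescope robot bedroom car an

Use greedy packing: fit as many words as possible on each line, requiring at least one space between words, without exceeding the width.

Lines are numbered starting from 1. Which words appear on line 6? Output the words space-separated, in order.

Answer: code glass telescope

Derivation:
Line 1: ['quickly', 'quick', 'at', 'two'] (min_width=20, slack=1)
Line 2: ['be', 'display', 'river'] (min_width=16, slack=5)
Line 3: ['tower', 'mountain', 'read'] (min_width=19, slack=2)
Line 4: ['absolute', 'quick', 'purple'] (min_width=21, slack=0)
Line 5: ['white', 'kitchen', 'my', 'of'] (min_width=19, slack=2)
Line 6: ['code', 'glass', 'telescope'] (min_width=20, slack=1)
Line 7: ['robot', 'bedroom', 'car', 'an'] (min_width=20, slack=1)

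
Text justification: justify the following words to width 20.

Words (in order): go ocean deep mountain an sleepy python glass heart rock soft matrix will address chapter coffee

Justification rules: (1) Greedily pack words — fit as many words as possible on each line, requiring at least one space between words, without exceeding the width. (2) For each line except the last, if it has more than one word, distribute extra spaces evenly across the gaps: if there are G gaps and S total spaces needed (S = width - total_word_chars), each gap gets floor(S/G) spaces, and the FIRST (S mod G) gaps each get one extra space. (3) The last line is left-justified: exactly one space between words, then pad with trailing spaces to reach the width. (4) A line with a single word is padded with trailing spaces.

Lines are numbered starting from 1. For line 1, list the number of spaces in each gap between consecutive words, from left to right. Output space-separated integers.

Answer: 5 4

Derivation:
Line 1: ['go', 'ocean', 'deep'] (min_width=13, slack=7)
Line 2: ['mountain', 'an', 'sleepy'] (min_width=18, slack=2)
Line 3: ['python', 'glass', 'heart'] (min_width=18, slack=2)
Line 4: ['rock', 'soft', 'matrix'] (min_width=16, slack=4)
Line 5: ['will', 'address', 'chapter'] (min_width=20, slack=0)
Line 6: ['coffee'] (min_width=6, slack=14)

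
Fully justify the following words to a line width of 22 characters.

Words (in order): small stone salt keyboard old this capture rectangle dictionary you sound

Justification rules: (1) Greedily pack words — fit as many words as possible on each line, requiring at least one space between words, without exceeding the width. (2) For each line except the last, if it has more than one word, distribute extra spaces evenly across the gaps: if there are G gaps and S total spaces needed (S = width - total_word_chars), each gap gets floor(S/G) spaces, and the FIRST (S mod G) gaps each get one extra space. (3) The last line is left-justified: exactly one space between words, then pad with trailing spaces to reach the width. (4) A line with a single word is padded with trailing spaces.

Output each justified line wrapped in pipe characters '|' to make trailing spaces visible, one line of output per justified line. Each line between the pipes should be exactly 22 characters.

Answer: |small    stone    salt|
|keyboard    old   this|
|capture      rectangle|
|dictionary you sound  |

Derivation:
Line 1: ['small', 'stone', 'salt'] (min_width=16, slack=6)
Line 2: ['keyboard', 'old', 'this'] (min_width=17, slack=5)
Line 3: ['capture', 'rectangle'] (min_width=17, slack=5)
Line 4: ['dictionary', 'you', 'sound'] (min_width=20, slack=2)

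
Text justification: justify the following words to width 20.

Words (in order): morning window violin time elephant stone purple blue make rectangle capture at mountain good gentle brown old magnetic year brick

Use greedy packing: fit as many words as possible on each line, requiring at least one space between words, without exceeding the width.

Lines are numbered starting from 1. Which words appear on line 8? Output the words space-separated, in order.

Line 1: ['morning', 'window'] (min_width=14, slack=6)
Line 2: ['violin', 'time', 'elephant'] (min_width=20, slack=0)
Line 3: ['stone', 'purple', 'blue'] (min_width=17, slack=3)
Line 4: ['make', 'rectangle'] (min_width=14, slack=6)
Line 5: ['capture', 'at', 'mountain'] (min_width=19, slack=1)
Line 6: ['good', 'gentle', 'brown'] (min_width=17, slack=3)
Line 7: ['old', 'magnetic', 'year'] (min_width=17, slack=3)
Line 8: ['brick'] (min_width=5, slack=15)

Answer: brick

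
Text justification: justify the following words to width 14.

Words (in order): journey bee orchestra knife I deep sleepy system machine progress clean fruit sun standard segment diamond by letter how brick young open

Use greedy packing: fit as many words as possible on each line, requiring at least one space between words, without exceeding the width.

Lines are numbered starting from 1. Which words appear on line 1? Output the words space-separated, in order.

Answer: journey bee

Derivation:
Line 1: ['journey', 'bee'] (min_width=11, slack=3)
Line 2: ['orchestra'] (min_width=9, slack=5)
Line 3: ['knife', 'I', 'deep'] (min_width=12, slack=2)
Line 4: ['sleepy', 'system'] (min_width=13, slack=1)
Line 5: ['machine'] (min_width=7, slack=7)
Line 6: ['progress', 'clean'] (min_width=14, slack=0)
Line 7: ['fruit', 'sun'] (min_width=9, slack=5)
Line 8: ['standard'] (min_width=8, slack=6)
Line 9: ['segment'] (min_width=7, slack=7)
Line 10: ['diamond', 'by'] (min_width=10, slack=4)
Line 11: ['letter', 'how'] (min_width=10, slack=4)
Line 12: ['brick', 'young'] (min_width=11, slack=3)
Line 13: ['open'] (min_width=4, slack=10)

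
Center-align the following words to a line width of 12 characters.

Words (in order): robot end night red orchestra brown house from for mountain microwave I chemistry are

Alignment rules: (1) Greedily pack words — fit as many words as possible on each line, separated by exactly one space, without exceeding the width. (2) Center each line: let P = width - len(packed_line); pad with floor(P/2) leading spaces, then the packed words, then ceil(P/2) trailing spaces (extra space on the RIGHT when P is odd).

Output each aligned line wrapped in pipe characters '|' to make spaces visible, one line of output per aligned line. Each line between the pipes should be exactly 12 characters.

Answer: | robot end  |
| night red  |
| orchestra  |
|brown house |
|  from for  |
|  mountain  |
|microwave I |
| chemistry  |
|    are     |

Derivation:
Line 1: ['robot', 'end'] (min_width=9, slack=3)
Line 2: ['night', 'red'] (min_width=9, slack=3)
Line 3: ['orchestra'] (min_width=9, slack=3)
Line 4: ['brown', 'house'] (min_width=11, slack=1)
Line 5: ['from', 'for'] (min_width=8, slack=4)
Line 6: ['mountain'] (min_width=8, slack=4)
Line 7: ['microwave', 'I'] (min_width=11, slack=1)
Line 8: ['chemistry'] (min_width=9, slack=3)
Line 9: ['are'] (min_width=3, slack=9)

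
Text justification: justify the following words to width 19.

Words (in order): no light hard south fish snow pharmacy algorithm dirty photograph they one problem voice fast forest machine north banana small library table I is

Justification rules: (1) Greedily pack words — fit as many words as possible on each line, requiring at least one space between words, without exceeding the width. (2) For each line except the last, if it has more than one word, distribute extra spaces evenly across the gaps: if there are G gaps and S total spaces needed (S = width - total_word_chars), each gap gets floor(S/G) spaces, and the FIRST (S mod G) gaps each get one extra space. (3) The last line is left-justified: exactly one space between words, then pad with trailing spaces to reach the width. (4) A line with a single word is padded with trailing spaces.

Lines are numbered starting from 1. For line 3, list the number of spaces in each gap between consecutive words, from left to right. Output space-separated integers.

Answer: 5

Derivation:
Line 1: ['no', 'light', 'hard', 'south'] (min_width=19, slack=0)
Line 2: ['fish', 'snow', 'pharmacy'] (min_width=18, slack=1)
Line 3: ['algorithm', 'dirty'] (min_width=15, slack=4)
Line 4: ['photograph', 'they', 'one'] (min_width=19, slack=0)
Line 5: ['problem', 'voice', 'fast'] (min_width=18, slack=1)
Line 6: ['forest', 'machine'] (min_width=14, slack=5)
Line 7: ['north', 'banana', 'small'] (min_width=18, slack=1)
Line 8: ['library', 'table', 'I', 'is'] (min_width=18, slack=1)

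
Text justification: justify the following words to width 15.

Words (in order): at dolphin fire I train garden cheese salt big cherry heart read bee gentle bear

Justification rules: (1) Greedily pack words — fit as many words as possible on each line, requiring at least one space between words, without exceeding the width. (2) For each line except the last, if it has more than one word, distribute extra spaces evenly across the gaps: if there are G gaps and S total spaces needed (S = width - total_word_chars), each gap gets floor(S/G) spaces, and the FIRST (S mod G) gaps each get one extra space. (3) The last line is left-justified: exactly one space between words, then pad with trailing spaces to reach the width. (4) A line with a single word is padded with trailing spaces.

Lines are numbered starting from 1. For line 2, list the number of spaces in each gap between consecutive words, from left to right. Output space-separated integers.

Answer: 2 1

Derivation:
Line 1: ['at', 'dolphin', 'fire'] (min_width=15, slack=0)
Line 2: ['I', 'train', 'garden'] (min_width=14, slack=1)
Line 3: ['cheese', 'salt', 'big'] (min_width=15, slack=0)
Line 4: ['cherry', 'heart'] (min_width=12, slack=3)
Line 5: ['read', 'bee', 'gentle'] (min_width=15, slack=0)
Line 6: ['bear'] (min_width=4, slack=11)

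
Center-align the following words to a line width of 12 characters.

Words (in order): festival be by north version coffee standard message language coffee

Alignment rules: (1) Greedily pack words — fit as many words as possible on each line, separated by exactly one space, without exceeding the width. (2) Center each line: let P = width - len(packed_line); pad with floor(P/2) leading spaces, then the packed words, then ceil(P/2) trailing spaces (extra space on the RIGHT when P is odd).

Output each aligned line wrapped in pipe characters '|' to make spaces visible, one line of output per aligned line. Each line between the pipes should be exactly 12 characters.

Answer: |festival be |
|  by north  |
|  version   |
|   coffee   |
|  standard  |
|  message   |
|  language  |
|   coffee   |

Derivation:
Line 1: ['festival', 'be'] (min_width=11, slack=1)
Line 2: ['by', 'north'] (min_width=8, slack=4)
Line 3: ['version'] (min_width=7, slack=5)
Line 4: ['coffee'] (min_width=6, slack=6)
Line 5: ['standard'] (min_width=8, slack=4)
Line 6: ['message'] (min_width=7, slack=5)
Line 7: ['language'] (min_width=8, slack=4)
Line 8: ['coffee'] (min_width=6, slack=6)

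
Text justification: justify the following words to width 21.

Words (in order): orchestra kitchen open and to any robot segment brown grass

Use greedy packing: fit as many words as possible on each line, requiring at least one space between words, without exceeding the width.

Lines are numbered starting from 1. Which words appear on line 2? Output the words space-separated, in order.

Line 1: ['orchestra', 'kitchen'] (min_width=17, slack=4)
Line 2: ['open', 'and', 'to', 'any', 'robot'] (min_width=21, slack=0)
Line 3: ['segment', 'brown', 'grass'] (min_width=19, slack=2)

Answer: open and to any robot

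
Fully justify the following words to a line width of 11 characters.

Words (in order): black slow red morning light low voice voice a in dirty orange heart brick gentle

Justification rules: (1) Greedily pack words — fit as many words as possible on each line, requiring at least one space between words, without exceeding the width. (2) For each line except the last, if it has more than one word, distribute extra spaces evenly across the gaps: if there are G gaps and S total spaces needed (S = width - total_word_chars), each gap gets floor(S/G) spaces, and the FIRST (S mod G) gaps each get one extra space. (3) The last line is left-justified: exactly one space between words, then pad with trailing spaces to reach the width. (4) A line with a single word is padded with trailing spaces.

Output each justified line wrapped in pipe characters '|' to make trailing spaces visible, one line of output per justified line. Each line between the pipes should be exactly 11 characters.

Line 1: ['black', 'slow'] (min_width=10, slack=1)
Line 2: ['red', 'morning'] (min_width=11, slack=0)
Line 3: ['light', 'low'] (min_width=9, slack=2)
Line 4: ['voice', 'voice'] (min_width=11, slack=0)
Line 5: ['a', 'in', 'dirty'] (min_width=10, slack=1)
Line 6: ['orange'] (min_width=6, slack=5)
Line 7: ['heart', 'brick'] (min_width=11, slack=0)
Line 8: ['gentle'] (min_width=6, slack=5)

Answer: |black  slow|
|red morning|
|light   low|
|voice voice|
|a  in dirty|
|orange     |
|heart brick|
|gentle     |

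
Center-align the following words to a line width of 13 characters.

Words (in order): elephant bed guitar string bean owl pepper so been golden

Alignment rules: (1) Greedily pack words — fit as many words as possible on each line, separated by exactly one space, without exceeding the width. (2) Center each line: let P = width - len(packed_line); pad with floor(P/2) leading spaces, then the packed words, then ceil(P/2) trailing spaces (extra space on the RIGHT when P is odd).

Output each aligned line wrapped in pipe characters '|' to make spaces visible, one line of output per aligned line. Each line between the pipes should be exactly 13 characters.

Line 1: ['elephant', 'bed'] (min_width=12, slack=1)
Line 2: ['guitar', 'string'] (min_width=13, slack=0)
Line 3: ['bean', 'owl'] (min_width=8, slack=5)
Line 4: ['pepper', 'so'] (min_width=9, slack=4)
Line 5: ['been', 'golden'] (min_width=11, slack=2)

Answer: |elephant bed |
|guitar string|
|  bean owl   |
|  pepper so  |
| been golden |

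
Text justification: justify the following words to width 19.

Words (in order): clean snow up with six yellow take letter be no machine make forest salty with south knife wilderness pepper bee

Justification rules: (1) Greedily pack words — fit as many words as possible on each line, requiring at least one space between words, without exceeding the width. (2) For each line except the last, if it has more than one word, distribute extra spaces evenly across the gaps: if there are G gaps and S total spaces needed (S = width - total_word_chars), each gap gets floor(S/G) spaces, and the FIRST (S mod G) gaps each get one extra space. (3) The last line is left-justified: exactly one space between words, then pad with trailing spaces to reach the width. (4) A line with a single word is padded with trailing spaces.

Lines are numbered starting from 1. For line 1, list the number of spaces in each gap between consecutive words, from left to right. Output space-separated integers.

Line 1: ['clean', 'snow', 'up', 'with'] (min_width=18, slack=1)
Line 2: ['six', 'yellow', 'take'] (min_width=15, slack=4)
Line 3: ['letter', 'be', 'no'] (min_width=12, slack=7)
Line 4: ['machine', 'make', 'forest'] (min_width=19, slack=0)
Line 5: ['salty', 'with', 'south'] (min_width=16, slack=3)
Line 6: ['knife', 'wilderness'] (min_width=16, slack=3)
Line 7: ['pepper', 'bee'] (min_width=10, slack=9)

Answer: 2 1 1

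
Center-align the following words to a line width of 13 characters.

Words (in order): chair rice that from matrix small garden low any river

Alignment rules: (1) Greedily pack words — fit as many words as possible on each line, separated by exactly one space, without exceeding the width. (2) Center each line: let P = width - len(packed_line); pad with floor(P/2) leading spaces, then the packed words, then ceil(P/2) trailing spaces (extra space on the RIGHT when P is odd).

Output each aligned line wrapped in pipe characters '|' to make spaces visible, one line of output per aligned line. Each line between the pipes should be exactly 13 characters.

Answer: | chair rice  |
|  that from  |
|matrix small |
| garden low  |
|  any river  |

Derivation:
Line 1: ['chair', 'rice'] (min_width=10, slack=3)
Line 2: ['that', 'from'] (min_width=9, slack=4)
Line 3: ['matrix', 'small'] (min_width=12, slack=1)
Line 4: ['garden', 'low'] (min_width=10, slack=3)
Line 5: ['any', 'river'] (min_width=9, slack=4)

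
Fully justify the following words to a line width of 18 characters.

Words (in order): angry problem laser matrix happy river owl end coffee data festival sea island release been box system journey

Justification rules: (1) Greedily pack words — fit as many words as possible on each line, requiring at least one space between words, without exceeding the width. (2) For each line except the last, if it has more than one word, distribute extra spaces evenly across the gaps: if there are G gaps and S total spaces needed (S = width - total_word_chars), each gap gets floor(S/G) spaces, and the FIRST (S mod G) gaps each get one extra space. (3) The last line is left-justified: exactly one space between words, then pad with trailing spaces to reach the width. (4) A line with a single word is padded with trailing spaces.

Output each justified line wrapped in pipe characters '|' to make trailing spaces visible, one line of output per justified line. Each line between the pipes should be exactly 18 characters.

Answer: |angry      problem|
|laser matrix happy|
|river    owl   end|
|coffee        data|
|festival       sea|
|island     release|
|been   box  system|
|journey           |

Derivation:
Line 1: ['angry', 'problem'] (min_width=13, slack=5)
Line 2: ['laser', 'matrix', 'happy'] (min_width=18, slack=0)
Line 3: ['river', 'owl', 'end'] (min_width=13, slack=5)
Line 4: ['coffee', 'data'] (min_width=11, slack=7)
Line 5: ['festival', 'sea'] (min_width=12, slack=6)
Line 6: ['island', 'release'] (min_width=14, slack=4)
Line 7: ['been', 'box', 'system'] (min_width=15, slack=3)
Line 8: ['journey'] (min_width=7, slack=11)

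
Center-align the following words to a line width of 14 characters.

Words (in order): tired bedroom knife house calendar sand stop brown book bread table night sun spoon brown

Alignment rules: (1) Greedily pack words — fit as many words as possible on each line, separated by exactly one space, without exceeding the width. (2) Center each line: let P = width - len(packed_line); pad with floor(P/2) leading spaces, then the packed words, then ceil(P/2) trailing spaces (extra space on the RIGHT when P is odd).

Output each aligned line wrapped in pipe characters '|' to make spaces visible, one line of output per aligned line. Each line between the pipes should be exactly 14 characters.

Line 1: ['tired', 'bedroom'] (min_width=13, slack=1)
Line 2: ['knife', 'house'] (min_width=11, slack=3)
Line 3: ['calendar', 'sand'] (min_width=13, slack=1)
Line 4: ['stop', 'brown'] (min_width=10, slack=4)
Line 5: ['book', 'bread'] (min_width=10, slack=4)
Line 6: ['table', 'night'] (min_width=11, slack=3)
Line 7: ['sun', 'spoon'] (min_width=9, slack=5)
Line 8: ['brown'] (min_width=5, slack=9)

Answer: |tired bedroom |
| knife house  |
|calendar sand |
|  stop brown  |
|  book bread  |
| table night  |
|  sun spoon   |
|    brown     |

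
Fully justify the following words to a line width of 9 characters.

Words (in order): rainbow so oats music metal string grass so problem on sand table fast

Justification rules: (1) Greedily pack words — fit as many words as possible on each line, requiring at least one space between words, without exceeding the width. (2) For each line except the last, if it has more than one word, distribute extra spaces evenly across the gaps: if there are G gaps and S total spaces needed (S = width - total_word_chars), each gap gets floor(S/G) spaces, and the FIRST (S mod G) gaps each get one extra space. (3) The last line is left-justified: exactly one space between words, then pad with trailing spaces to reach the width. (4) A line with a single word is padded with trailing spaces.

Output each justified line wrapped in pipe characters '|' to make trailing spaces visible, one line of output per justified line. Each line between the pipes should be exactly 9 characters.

Line 1: ['rainbow'] (min_width=7, slack=2)
Line 2: ['so', 'oats'] (min_width=7, slack=2)
Line 3: ['music'] (min_width=5, slack=4)
Line 4: ['metal'] (min_width=5, slack=4)
Line 5: ['string'] (min_width=6, slack=3)
Line 6: ['grass', 'so'] (min_width=8, slack=1)
Line 7: ['problem'] (min_width=7, slack=2)
Line 8: ['on', 'sand'] (min_width=7, slack=2)
Line 9: ['table'] (min_width=5, slack=4)
Line 10: ['fast'] (min_width=4, slack=5)

Answer: |rainbow  |
|so   oats|
|music    |
|metal    |
|string   |
|grass  so|
|problem  |
|on   sand|
|table    |
|fast     |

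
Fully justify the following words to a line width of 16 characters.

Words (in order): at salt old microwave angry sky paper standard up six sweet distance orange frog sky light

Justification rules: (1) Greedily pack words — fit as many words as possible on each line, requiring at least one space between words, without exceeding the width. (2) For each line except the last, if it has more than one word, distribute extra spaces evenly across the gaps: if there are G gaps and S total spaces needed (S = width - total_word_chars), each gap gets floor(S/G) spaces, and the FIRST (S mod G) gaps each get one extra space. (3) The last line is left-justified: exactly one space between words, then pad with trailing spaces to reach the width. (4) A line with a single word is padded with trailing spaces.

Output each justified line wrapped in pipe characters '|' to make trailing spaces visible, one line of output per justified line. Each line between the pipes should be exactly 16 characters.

Line 1: ['at', 'salt', 'old'] (min_width=11, slack=5)
Line 2: ['microwave', 'angry'] (min_width=15, slack=1)
Line 3: ['sky', 'paper'] (min_width=9, slack=7)
Line 4: ['standard', 'up', 'six'] (min_width=15, slack=1)
Line 5: ['sweet', 'distance'] (min_width=14, slack=2)
Line 6: ['orange', 'frog', 'sky'] (min_width=15, slack=1)
Line 7: ['light'] (min_width=5, slack=11)

Answer: |at    salt   old|
|microwave  angry|
|sky        paper|
|standard  up six|
|sweet   distance|
|orange  frog sky|
|light           |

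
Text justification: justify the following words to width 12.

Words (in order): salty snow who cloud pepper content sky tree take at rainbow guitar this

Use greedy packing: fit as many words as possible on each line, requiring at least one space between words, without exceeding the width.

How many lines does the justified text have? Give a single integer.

Line 1: ['salty', 'snow'] (min_width=10, slack=2)
Line 2: ['who', 'cloud'] (min_width=9, slack=3)
Line 3: ['pepper'] (min_width=6, slack=6)
Line 4: ['content', 'sky'] (min_width=11, slack=1)
Line 5: ['tree', 'take', 'at'] (min_width=12, slack=0)
Line 6: ['rainbow'] (min_width=7, slack=5)
Line 7: ['guitar', 'this'] (min_width=11, slack=1)
Total lines: 7

Answer: 7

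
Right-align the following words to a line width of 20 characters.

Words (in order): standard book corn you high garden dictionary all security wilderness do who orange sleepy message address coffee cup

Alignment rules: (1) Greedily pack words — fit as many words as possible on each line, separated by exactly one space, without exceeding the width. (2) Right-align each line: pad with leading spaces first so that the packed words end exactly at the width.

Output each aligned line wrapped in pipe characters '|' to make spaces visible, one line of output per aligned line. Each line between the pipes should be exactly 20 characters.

Answer: |  standard book corn|
|     you high garden|
|      dictionary all|
| security wilderness|
|do who orange sleepy|
|     message address|
|          coffee cup|

Derivation:
Line 1: ['standard', 'book', 'corn'] (min_width=18, slack=2)
Line 2: ['you', 'high', 'garden'] (min_width=15, slack=5)
Line 3: ['dictionary', 'all'] (min_width=14, slack=6)
Line 4: ['security', 'wilderness'] (min_width=19, slack=1)
Line 5: ['do', 'who', 'orange', 'sleepy'] (min_width=20, slack=0)
Line 6: ['message', 'address'] (min_width=15, slack=5)
Line 7: ['coffee', 'cup'] (min_width=10, slack=10)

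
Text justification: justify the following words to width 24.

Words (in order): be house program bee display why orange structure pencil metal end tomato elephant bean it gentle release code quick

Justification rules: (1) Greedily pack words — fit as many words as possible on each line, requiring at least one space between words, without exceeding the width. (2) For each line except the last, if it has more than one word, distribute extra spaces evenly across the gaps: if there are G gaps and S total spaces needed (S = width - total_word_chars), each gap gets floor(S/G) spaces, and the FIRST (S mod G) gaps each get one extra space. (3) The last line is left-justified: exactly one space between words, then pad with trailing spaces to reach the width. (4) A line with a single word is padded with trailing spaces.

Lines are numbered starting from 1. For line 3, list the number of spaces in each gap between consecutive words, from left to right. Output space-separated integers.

Line 1: ['be', 'house', 'program', 'bee'] (min_width=20, slack=4)
Line 2: ['display', 'why', 'orange'] (min_width=18, slack=6)
Line 3: ['structure', 'pencil', 'metal'] (min_width=22, slack=2)
Line 4: ['end', 'tomato', 'elephant', 'bean'] (min_width=24, slack=0)
Line 5: ['it', 'gentle', 'release', 'code'] (min_width=22, slack=2)
Line 6: ['quick'] (min_width=5, slack=19)

Answer: 2 2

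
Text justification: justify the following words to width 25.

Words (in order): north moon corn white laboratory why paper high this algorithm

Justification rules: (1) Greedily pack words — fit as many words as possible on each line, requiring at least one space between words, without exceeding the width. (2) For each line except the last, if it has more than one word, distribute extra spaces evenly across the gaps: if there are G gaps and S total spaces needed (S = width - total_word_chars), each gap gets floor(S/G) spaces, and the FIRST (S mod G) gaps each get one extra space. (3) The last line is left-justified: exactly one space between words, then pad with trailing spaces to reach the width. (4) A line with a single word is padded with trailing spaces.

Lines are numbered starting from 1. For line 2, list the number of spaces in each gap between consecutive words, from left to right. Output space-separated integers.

Answer: 1 1 1

Derivation:
Line 1: ['north', 'moon', 'corn', 'white'] (min_width=21, slack=4)
Line 2: ['laboratory', 'why', 'paper', 'high'] (min_width=25, slack=0)
Line 3: ['this', 'algorithm'] (min_width=14, slack=11)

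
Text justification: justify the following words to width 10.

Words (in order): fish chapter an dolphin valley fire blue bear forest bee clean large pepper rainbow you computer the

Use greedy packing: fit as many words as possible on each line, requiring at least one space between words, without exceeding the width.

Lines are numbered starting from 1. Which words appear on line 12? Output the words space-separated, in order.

Answer: you

Derivation:
Line 1: ['fish'] (min_width=4, slack=6)
Line 2: ['chapter', 'an'] (min_width=10, slack=0)
Line 3: ['dolphin'] (min_width=7, slack=3)
Line 4: ['valley'] (min_width=6, slack=4)
Line 5: ['fire', 'blue'] (min_width=9, slack=1)
Line 6: ['bear'] (min_width=4, slack=6)
Line 7: ['forest', 'bee'] (min_width=10, slack=0)
Line 8: ['clean'] (min_width=5, slack=5)
Line 9: ['large'] (min_width=5, slack=5)
Line 10: ['pepper'] (min_width=6, slack=4)
Line 11: ['rainbow'] (min_width=7, slack=3)
Line 12: ['you'] (min_width=3, slack=7)
Line 13: ['computer'] (min_width=8, slack=2)
Line 14: ['the'] (min_width=3, slack=7)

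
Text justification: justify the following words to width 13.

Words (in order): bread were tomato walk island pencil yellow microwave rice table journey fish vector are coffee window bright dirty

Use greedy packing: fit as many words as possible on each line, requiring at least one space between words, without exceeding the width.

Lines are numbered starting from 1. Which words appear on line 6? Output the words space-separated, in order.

Line 1: ['bread', 'were'] (min_width=10, slack=3)
Line 2: ['tomato', 'walk'] (min_width=11, slack=2)
Line 3: ['island', 'pencil'] (min_width=13, slack=0)
Line 4: ['yellow'] (min_width=6, slack=7)
Line 5: ['microwave'] (min_width=9, slack=4)
Line 6: ['rice', 'table'] (min_width=10, slack=3)
Line 7: ['journey', 'fish'] (min_width=12, slack=1)
Line 8: ['vector', 'are'] (min_width=10, slack=3)
Line 9: ['coffee', 'window'] (min_width=13, slack=0)
Line 10: ['bright', 'dirty'] (min_width=12, slack=1)

Answer: rice table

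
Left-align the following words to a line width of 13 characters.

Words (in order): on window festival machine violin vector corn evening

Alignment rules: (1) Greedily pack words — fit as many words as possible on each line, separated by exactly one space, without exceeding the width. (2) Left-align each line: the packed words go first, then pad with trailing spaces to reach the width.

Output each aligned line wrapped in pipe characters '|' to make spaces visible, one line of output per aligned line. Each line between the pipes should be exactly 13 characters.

Line 1: ['on', 'window'] (min_width=9, slack=4)
Line 2: ['festival'] (min_width=8, slack=5)
Line 3: ['machine'] (min_width=7, slack=6)
Line 4: ['violin', 'vector'] (min_width=13, slack=0)
Line 5: ['corn', 'evening'] (min_width=12, slack=1)

Answer: |on window    |
|festival     |
|machine      |
|violin vector|
|corn evening |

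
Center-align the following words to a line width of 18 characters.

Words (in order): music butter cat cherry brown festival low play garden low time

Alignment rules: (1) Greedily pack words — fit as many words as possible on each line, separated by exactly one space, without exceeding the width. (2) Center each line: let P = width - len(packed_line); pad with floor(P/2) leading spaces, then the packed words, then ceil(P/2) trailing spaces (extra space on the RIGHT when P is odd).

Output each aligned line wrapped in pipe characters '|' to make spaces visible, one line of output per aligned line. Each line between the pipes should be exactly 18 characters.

Answer: | music butter cat |
|   cherry brown   |
|festival low play |
| garden low time  |

Derivation:
Line 1: ['music', 'butter', 'cat'] (min_width=16, slack=2)
Line 2: ['cherry', 'brown'] (min_width=12, slack=6)
Line 3: ['festival', 'low', 'play'] (min_width=17, slack=1)
Line 4: ['garden', 'low', 'time'] (min_width=15, slack=3)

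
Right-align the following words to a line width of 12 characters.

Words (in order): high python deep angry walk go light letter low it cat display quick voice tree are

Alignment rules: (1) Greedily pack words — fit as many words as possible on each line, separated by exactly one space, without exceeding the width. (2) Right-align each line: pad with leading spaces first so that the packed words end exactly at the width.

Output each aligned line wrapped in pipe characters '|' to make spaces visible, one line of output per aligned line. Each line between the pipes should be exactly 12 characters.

Answer: | high python|
|  deep angry|
|     walk go|
|light letter|
|  low it cat|
|     display|
| quick voice|
|    tree are|

Derivation:
Line 1: ['high', 'python'] (min_width=11, slack=1)
Line 2: ['deep', 'angry'] (min_width=10, slack=2)
Line 3: ['walk', 'go'] (min_width=7, slack=5)
Line 4: ['light', 'letter'] (min_width=12, slack=0)
Line 5: ['low', 'it', 'cat'] (min_width=10, slack=2)
Line 6: ['display'] (min_width=7, slack=5)
Line 7: ['quick', 'voice'] (min_width=11, slack=1)
Line 8: ['tree', 'are'] (min_width=8, slack=4)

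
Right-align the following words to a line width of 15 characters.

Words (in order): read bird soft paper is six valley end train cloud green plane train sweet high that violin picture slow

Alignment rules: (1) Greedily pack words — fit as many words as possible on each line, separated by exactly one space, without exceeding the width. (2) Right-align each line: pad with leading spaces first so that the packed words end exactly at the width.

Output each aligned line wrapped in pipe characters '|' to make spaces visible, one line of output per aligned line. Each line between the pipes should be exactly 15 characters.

Answer: | read bird soft|
|   paper is six|
|     valley end|
|    train cloud|
|    green plane|
|    train sweet|
|      high that|
| violin picture|
|           slow|

Derivation:
Line 1: ['read', 'bird', 'soft'] (min_width=14, slack=1)
Line 2: ['paper', 'is', 'six'] (min_width=12, slack=3)
Line 3: ['valley', 'end'] (min_width=10, slack=5)
Line 4: ['train', 'cloud'] (min_width=11, slack=4)
Line 5: ['green', 'plane'] (min_width=11, slack=4)
Line 6: ['train', 'sweet'] (min_width=11, slack=4)
Line 7: ['high', 'that'] (min_width=9, slack=6)
Line 8: ['violin', 'picture'] (min_width=14, slack=1)
Line 9: ['slow'] (min_width=4, slack=11)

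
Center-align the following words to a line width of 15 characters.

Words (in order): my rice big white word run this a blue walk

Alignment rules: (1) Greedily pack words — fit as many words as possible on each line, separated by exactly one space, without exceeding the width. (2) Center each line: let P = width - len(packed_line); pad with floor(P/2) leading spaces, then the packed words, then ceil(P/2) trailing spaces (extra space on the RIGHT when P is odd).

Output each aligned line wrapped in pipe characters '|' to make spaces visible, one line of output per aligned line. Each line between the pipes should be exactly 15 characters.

Line 1: ['my', 'rice', 'big'] (min_width=11, slack=4)
Line 2: ['white', 'word', 'run'] (min_width=14, slack=1)
Line 3: ['this', 'a', 'blue'] (min_width=11, slack=4)
Line 4: ['walk'] (min_width=4, slack=11)

Answer: |  my rice big  |
|white word run |
|  this a blue  |
|     walk      |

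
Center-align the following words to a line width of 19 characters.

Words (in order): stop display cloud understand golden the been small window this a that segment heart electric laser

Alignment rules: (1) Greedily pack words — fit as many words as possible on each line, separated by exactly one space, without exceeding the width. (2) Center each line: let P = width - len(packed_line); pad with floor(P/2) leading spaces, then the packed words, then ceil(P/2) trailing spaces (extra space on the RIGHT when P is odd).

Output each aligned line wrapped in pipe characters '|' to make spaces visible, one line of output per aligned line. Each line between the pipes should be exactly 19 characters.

Line 1: ['stop', 'display', 'cloud'] (min_width=18, slack=1)
Line 2: ['understand', 'golden'] (min_width=17, slack=2)
Line 3: ['the', 'been', 'small'] (min_width=14, slack=5)
Line 4: ['window', 'this', 'a', 'that'] (min_width=18, slack=1)
Line 5: ['segment', 'heart'] (min_width=13, slack=6)
Line 6: ['electric', 'laser'] (min_width=14, slack=5)

Answer: |stop display cloud |
| understand golden |
|  the been small   |
|window this a that |
|   segment heart   |
|  electric laser   |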